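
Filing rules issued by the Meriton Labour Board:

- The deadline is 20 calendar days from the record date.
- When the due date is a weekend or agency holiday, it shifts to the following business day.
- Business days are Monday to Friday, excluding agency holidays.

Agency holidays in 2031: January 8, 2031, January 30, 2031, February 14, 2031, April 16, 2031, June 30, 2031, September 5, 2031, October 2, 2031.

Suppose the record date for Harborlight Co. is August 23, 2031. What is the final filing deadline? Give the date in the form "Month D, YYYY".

September 12, 2031

Adding 20 calendar days to August 23, 2031 gives September 12, 2031.
September 12, 2031 (Friday) is already a business day.
Final deadline: September 12, 2031.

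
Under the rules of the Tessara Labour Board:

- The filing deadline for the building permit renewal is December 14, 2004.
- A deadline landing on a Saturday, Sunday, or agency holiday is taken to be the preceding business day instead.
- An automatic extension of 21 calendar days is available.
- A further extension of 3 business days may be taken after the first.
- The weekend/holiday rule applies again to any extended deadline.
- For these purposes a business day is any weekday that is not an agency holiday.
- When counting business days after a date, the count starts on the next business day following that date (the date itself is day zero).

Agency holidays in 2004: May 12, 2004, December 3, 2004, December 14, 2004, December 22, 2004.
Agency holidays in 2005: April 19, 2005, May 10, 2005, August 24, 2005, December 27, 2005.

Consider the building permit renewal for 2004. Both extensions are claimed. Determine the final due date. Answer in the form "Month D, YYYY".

Start from the fixed due date, December 14, 2004.
December 14, 2004 is a listed holiday, so it moves to the preceding business day, December 13, 2004 (Monday).
The 21-calendar-day extension moves the deadline from December 13, 2004 to January 3, 2005.
January 3, 2005 falls on a Monday, which is a business day, so no adjustment is needed.
The 3-business-day extension runs from January 3, 2005 to January 6, 2005.
Since January 6, 2005 is a Thursday and not a holiday, the date is unchanged.
So the filing is due January 6, 2005.

January 6, 2005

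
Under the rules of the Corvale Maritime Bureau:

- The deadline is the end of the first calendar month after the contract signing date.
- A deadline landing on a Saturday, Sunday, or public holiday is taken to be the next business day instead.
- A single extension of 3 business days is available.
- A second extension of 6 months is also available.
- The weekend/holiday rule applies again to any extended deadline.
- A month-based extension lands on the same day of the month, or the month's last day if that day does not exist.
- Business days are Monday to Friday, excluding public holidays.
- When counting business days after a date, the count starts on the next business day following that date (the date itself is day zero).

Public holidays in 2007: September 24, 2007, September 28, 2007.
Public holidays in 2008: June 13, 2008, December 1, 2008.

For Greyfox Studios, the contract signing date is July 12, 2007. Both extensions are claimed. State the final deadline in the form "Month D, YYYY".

March 5, 2008

1 month after July 12, 2007 is August 2007; that month ends on August 31, 2007.
August 31, 2007 (Friday) is already a business day.
The 3-business-day extension runs from August 31, 2007 to September 5, 2007.
September 5, 2007 is a Wednesday and not a listed holiday, so it stands.
Applying the 6 months extension: 6 months after September 5, 2007 is March 5, 2008.
March 5, 2008 falls on a Wednesday, which is a business day, so no adjustment is needed.
Final deadline: March 5, 2008.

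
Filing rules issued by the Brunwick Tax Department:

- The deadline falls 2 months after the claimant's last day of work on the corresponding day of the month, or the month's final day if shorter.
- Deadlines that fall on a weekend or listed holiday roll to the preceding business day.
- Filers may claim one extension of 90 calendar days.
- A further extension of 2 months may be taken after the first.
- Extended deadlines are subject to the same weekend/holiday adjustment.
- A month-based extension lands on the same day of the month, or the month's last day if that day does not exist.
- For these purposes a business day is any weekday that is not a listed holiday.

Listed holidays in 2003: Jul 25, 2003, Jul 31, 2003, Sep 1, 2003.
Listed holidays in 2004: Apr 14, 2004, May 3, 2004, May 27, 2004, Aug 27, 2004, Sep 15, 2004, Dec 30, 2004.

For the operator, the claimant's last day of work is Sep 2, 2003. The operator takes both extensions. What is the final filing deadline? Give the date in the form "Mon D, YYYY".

Mar 29, 2004

2 months from Sep 2, 2003 is Nov 2, 2003.
Nov 2, 2003 is a Sunday; the preceding business day is Oct 31, 2003 (Friday).
Add the 90 calendar-day extension to Oct 31, 2003: Jan 29, 2004.
Jan 29, 2004 is a Thursday and not a listed holiday, so it stands.
Add 2 months to Jan 29, 2004: Mar 29, 2004.
Mar 29, 2004 is a Monday and not a listed holiday, so it stands.
So the filing is due Mar 29, 2004.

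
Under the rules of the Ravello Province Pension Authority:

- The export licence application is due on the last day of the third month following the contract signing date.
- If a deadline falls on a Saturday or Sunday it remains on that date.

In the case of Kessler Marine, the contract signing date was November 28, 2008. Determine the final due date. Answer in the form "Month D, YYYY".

3 months after November 28, 2008 falls in February 2009; the last day of that month is February 28, 2009.
February 28, 2009 is a Saturday; no weekend or holiday adjustment applies.
The final due date is February 28, 2009.

February 28, 2009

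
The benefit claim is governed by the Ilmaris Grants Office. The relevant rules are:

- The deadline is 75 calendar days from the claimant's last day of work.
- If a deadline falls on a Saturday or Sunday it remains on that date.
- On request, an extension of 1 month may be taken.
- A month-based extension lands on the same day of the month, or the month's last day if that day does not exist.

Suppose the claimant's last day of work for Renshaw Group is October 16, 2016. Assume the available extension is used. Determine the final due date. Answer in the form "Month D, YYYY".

75 calendar days after October 16, 2016 is December 30, 2016.
December 30, 2016 falls on a Friday. The rules make no weekend/holiday allowance, so it remains December 30, 2016.
Add 1 month to December 30, 2016: January 30, 2017.
January 30, 2017 falls on a Monday. The rules make no weekend/holiday allowance, so it remains January 30, 2017.
So the filing is due January 30, 2017.

January 30, 2017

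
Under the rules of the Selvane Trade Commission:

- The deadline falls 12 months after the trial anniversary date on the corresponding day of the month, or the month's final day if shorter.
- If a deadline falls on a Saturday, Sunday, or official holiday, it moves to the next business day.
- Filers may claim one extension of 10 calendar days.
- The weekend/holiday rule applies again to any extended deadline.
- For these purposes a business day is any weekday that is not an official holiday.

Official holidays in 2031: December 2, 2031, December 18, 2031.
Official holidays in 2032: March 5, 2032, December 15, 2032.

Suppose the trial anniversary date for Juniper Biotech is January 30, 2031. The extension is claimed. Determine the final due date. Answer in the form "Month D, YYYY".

February 9, 2032

12 months after January 30, 2031, on the same day of the month, is January 30, 2032.
January 30, 2032 is a Friday and not a listed holiday, so it stands.
Applying the 10-calendar-day extension: January 30, 2032 + 10 days = February 9, 2032.
Since February 9, 2032 is a Monday and not a holiday, the date is unchanged.
So the filing is due February 9, 2032.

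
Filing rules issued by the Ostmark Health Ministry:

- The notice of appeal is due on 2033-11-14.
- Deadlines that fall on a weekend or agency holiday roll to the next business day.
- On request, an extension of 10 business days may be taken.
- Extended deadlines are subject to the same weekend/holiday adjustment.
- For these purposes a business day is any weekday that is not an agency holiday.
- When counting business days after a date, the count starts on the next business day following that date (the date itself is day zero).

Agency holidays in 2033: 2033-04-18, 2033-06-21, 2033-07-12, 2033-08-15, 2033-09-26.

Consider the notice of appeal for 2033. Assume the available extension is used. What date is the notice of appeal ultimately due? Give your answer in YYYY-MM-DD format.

The stated deadline is 2033-11-14.
2033-11-14 (Monday) is already a business day.
The 10-business-day extension runs from 2033-11-14 to 2033-11-28.
2033-11-28 falls on a Monday, which is a business day, so no adjustment is needed.
Deadline: 2033-11-28.

2033-11-28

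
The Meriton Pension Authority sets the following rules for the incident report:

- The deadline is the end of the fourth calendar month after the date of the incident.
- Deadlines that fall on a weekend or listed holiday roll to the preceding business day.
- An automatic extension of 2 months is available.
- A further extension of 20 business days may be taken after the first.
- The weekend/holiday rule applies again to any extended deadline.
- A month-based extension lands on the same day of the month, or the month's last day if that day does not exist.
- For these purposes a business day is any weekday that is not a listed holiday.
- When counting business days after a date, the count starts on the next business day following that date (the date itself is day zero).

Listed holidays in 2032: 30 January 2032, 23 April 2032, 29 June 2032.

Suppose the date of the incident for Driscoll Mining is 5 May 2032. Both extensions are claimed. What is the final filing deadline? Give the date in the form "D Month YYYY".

28 December 2032

4 months after 5 May 2032 is September 2032; that month ends on 30 September 2032.
30 September 2032 is a Thursday and not a listed holiday, so it stands.
Applying the 2 months extension: 2 months after 30 September 2032 is 30 November 2032.
30 November 2032 (Tuesday) is already a business day.
The 20-business-day extension runs from 30 November 2032 to 28 December 2032.
Since 28 December 2032 is a Tuesday and not a holiday, the date is unchanged.
Final deadline: 28 December 2032.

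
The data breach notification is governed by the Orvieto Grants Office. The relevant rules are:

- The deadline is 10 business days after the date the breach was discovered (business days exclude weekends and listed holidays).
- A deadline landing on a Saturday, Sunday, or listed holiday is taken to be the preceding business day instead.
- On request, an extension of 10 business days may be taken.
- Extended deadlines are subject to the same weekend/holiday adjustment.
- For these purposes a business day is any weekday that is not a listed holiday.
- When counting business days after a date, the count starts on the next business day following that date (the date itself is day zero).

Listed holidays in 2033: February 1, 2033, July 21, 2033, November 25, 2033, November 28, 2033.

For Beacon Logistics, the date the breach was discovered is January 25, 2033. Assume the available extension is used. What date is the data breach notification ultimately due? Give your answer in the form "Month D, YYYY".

February 23, 2033

Counting 10 business days after January 25, 2033 (skipping weekends and listed holidays) reaches February 9, 2033.
February 9, 2033 falls on a Wednesday, which is a business day, so no adjustment is needed.
Applying the 10-business-day extension: 10 business days after February 9, 2033 is February 23, 2033.
February 23, 2033 (Wednesday) is already a business day.
The final due date is February 23, 2033.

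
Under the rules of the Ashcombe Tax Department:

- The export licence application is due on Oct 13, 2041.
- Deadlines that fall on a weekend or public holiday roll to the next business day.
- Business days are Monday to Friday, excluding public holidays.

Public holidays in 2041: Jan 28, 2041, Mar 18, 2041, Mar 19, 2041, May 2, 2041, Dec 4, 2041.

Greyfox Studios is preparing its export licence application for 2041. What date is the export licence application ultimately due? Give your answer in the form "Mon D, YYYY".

The statutory due date is Oct 13, 2041.
Because Oct 13, 2041 is a Sunday, the deadline becomes Oct 14, 2041 (Monday).
Deadline: Oct 14, 2041.

Oct 14, 2041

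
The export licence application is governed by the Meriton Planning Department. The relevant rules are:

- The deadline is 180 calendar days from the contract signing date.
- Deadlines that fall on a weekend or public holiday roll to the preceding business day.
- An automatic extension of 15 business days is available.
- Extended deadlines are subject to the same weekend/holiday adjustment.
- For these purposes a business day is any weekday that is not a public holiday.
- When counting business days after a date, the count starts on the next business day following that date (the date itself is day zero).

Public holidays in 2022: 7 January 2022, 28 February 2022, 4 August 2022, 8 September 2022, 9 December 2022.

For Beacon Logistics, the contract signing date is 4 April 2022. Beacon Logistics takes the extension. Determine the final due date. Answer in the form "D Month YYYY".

Adding 180 calendar days to 4 April 2022 gives 1 October 2022.
1 October 2022 is a Saturday, so it moves to the preceding business day, 30 September 2022 (Friday).
Applying the 15-business-day extension: 15 business days after 30 September 2022 is 21 October 2022.
21 October 2022 is a Friday and not a listed holiday, so it stands.
Deadline: 21 October 2022.

21 October 2022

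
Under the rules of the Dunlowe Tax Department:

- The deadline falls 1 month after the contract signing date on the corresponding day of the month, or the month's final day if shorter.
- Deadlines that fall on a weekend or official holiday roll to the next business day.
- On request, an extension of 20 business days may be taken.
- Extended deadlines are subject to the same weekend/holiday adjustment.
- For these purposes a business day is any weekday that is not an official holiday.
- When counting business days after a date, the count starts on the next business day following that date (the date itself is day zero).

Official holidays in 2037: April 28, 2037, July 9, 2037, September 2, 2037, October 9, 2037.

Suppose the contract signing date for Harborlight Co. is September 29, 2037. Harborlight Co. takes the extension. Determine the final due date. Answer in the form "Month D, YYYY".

November 26, 2037

1 month from September 29, 2037 is October 29, 2037.
October 29, 2037 (Thursday) is already a business day.
Counting 20 further business days from October 29, 2037 reaches November 26, 2037.
November 26, 2037 (Thursday) is already a business day.
So the filing is due November 26, 2037.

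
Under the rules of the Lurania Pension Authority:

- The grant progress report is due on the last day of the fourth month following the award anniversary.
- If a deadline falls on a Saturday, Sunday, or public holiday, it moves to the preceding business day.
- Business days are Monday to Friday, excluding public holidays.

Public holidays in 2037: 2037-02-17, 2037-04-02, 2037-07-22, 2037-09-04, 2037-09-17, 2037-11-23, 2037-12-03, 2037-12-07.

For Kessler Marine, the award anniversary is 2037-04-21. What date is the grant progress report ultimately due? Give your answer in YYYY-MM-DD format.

2037-08-31

4 months after 2037-04-21 is August 2037; that month ends on 2037-08-31.
2037-08-31 (Monday) is already a business day.
Final deadline: 2037-08-31.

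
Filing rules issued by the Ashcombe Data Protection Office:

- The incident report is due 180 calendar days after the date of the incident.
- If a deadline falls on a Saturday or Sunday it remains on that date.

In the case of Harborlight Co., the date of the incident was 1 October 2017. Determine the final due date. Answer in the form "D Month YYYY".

30 March 2018

Trigger date 1 October 2017 + 180 calendar days = 30 March 2018.
No adjustment is made for weekends or holidays, so 30 March 2018 stands.
Final deadline: 30 March 2018.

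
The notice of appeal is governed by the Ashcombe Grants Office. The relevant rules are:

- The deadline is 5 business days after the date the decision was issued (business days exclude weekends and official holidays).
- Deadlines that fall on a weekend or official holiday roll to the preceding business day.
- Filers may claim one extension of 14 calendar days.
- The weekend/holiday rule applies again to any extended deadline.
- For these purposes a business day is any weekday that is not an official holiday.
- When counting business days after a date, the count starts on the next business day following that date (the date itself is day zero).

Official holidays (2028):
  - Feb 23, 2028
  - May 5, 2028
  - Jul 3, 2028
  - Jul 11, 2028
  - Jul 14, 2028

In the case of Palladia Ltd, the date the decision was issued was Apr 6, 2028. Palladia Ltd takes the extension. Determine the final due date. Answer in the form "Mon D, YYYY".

Apr 27, 2028

Starting the day after Apr 6, 2028 and counting 5 business days lands on Apr 13, 2028.
Apr 13, 2028 (Thursday) is already a business day.
The 14-calendar-day extension moves the deadline from Apr 13, 2028 to Apr 27, 2028.
Apr 27, 2028 is a Thursday and not a listed holiday, so it stands.
The final due date is Apr 27, 2028.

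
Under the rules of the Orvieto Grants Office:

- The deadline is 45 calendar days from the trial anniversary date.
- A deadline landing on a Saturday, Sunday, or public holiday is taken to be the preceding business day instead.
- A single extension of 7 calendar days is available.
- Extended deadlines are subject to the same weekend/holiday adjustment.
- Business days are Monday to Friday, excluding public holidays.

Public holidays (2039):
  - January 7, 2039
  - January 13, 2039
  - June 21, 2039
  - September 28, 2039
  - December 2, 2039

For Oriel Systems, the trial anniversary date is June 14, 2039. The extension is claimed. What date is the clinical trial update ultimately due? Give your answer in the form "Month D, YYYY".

Trigger date June 14, 2039 + 45 calendar days = July 29, 2039.
July 29, 2039 (Friday) is already a business day.
Applying the 7-calendar-day extension: July 29, 2039 + 7 days = August 5, 2039.
August 5, 2039 (Friday) is already a business day.
So the filing is due August 5, 2039.

August 5, 2039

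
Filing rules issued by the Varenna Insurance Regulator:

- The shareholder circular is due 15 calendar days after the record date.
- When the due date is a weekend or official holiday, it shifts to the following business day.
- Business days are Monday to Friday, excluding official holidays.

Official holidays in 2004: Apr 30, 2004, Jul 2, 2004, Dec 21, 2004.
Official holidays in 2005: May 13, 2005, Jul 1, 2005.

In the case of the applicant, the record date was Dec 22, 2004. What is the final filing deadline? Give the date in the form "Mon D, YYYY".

Trigger date Dec 22, 2004 + 15 calendar days = Jan 6, 2005.
Jan 6, 2005 is a Thursday and not a listed holiday, so it stands.
Final deadline: Jan 6, 2005.

Jan 6, 2005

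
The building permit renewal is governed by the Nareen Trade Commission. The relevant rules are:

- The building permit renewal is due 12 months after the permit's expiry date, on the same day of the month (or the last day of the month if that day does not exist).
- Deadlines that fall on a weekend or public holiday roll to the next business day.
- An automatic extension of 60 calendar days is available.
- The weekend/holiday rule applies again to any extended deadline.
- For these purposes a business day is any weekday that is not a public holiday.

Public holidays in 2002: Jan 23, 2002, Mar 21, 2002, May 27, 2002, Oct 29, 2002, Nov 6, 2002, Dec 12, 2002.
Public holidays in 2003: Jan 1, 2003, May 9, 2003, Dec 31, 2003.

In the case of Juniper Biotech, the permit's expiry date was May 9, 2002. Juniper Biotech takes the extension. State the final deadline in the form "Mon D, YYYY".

12 months after May 9, 2002, on the same day of the month, is May 9, 2003.
Because May 9, 2003 is a listed holiday, the deadline becomes May 12, 2003 (Monday).
Add the 60 calendar-day extension to May 12, 2003: Jul 11, 2003.
Jul 11, 2003 (Friday) is already a business day.
The final due date is Jul 11, 2003.

Jul 11, 2003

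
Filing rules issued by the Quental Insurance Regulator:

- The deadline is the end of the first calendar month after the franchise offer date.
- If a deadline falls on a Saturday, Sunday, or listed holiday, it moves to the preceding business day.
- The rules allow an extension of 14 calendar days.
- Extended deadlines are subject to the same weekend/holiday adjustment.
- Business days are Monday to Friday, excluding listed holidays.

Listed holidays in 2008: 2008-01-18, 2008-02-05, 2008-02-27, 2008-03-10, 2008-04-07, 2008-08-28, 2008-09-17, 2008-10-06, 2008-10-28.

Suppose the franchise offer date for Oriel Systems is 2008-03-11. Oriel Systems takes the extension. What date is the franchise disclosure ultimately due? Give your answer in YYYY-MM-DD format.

The first month after 2008-03-11 is April 2008, whose last day is 2008-04-30.
2008-04-30 is a Wednesday and not a listed holiday, so it stands.
Applying the 14-calendar-day extension: 2008-04-30 + 14 days = 2008-05-14.
2008-05-14 is a Wednesday and not a listed holiday, so it stands.
So the filing is due 2008-05-14.

2008-05-14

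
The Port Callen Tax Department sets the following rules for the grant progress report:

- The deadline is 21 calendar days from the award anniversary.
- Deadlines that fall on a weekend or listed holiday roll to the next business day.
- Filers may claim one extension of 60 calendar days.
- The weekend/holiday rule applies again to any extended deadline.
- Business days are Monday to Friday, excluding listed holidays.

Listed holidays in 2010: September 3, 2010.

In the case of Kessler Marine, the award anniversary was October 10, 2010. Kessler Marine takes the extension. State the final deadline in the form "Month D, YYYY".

December 31, 2010

From October 10, 2010, 21 calendar days later is October 31, 2010.
Because October 31, 2010 is a Sunday, the deadline becomes November 1, 2010 (Monday).
Applying the 60-calendar-day extension: November 1, 2010 + 60 days = December 31, 2010.
Since December 31, 2010 is a Friday and not a holiday, the date is unchanged.
Deadline: December 31, 2010.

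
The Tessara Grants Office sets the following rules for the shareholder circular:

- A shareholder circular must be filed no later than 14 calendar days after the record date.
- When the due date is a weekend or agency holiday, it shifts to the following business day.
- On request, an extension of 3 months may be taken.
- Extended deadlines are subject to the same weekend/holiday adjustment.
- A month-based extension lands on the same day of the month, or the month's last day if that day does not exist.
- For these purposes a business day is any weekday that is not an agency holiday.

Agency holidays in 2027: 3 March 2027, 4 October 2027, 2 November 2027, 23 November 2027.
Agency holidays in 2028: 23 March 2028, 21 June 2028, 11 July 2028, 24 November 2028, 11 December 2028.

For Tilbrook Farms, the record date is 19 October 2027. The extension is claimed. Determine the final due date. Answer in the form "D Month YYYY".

Trigger date 19 October 2027 + 14 calendar days = 2 November 2027.
2 November 2027 is a listed holiday, so it moves to the next business day, 3 November 2027 (Wednesday).
The 3 months extension carries 3 November 2027 to 3 February 2028.
3 February 2028 (Thursday) is already a business day.
Deadline: 3 February 2028.

3 February 2028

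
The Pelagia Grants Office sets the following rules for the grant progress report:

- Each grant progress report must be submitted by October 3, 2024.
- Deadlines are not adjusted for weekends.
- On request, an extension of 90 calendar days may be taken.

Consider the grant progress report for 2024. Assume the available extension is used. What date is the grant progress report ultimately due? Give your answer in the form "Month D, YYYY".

Start from the fixed due date, October 3, 2024.
October 3, 2024 is a Thursday; no weekend or holiday adjustment applies.
Add the 90 calendar-day extension to October 3, 2024: January 1, 2025.
No adjustment is made for weekends or holidays, so January 1, 2025 stands.
Final deadline: January 1, 2025.

January 1, 2025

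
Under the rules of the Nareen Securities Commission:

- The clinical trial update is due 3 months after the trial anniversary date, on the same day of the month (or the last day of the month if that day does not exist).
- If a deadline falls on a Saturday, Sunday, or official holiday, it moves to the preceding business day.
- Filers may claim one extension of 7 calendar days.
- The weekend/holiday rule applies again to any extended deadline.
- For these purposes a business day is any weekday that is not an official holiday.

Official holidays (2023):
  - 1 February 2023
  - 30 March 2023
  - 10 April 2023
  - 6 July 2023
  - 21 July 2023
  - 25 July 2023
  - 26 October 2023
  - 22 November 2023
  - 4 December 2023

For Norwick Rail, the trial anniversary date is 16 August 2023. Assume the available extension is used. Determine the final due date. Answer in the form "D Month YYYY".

Moving 3 months forward from 16 August 2023 on the corresponding day gives 16 November 2023.
16 November 2023 (Thursday) is already a business day.
Applying the 7-calendar-day extension: 16 November 2023 + 7 days = 23 November 2023.
23 November 2023 is a Thursday and not a listed holiday, so it stands.
The final due date is 23 November 2023.

23 November 2023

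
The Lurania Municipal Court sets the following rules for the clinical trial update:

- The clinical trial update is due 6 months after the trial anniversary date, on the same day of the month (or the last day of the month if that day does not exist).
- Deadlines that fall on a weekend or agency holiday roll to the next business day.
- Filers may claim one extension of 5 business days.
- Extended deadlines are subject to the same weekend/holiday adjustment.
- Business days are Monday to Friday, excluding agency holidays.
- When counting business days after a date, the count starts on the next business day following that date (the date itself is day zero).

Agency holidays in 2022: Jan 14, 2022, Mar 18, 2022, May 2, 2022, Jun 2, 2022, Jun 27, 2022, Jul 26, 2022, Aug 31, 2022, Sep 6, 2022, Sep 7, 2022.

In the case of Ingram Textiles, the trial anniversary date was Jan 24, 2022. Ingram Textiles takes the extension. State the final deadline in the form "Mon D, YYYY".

Moving 6 months forward from Jan 24, 2022 on the corresponding day gives Jul 24, 2022.
Jul 24, 2022 falls on a Sunday. Rolling to the next business day gives Jul 25, 2022, a Monday.
Applying the 5-business-day extension: 5 business days after Jul 25, 2022 is Aug 2, 2022.
Aug 2, 2022 (Tuesday) is already a business day.
Final deadline: Aug 2, 2022.

Aug 2, 2022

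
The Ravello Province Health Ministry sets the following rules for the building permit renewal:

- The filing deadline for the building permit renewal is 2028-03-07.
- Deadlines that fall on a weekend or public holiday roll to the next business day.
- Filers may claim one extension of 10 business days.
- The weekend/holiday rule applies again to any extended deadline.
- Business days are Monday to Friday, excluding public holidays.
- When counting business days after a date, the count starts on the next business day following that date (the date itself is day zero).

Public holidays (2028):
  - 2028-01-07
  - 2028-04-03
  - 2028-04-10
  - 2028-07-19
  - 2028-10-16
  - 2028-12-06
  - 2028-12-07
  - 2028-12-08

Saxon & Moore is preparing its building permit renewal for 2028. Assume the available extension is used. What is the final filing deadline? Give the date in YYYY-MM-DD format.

The stated deadline is 2028-03-07.
2028-03-07 (Tuesday) is already a business day.
Counting 10 further business days from 2028-03-07 reaches 2028-03-21.
2028-03-21 is a Tuesday and not a listed holiday, so it stands.
So the filing is due 2028-03-21.

2028-03-21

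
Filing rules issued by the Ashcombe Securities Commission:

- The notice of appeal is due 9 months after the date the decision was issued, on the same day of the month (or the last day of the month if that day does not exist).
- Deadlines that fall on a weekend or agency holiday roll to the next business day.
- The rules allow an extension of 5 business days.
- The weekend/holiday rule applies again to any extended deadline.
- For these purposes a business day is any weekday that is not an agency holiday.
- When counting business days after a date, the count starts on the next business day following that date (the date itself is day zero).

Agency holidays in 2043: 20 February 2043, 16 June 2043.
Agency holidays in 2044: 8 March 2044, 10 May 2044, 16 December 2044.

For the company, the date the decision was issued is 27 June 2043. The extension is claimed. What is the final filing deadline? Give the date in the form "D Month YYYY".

Moving 9 months forward from 27 June 2043 on the corresponding day gives 27 March 2044.
27 March 2044 falls on a Sunday. Rolling to the next business day gives 28 March 2044, a Monday.
Counting 5 further business days from 28 March 2044 reaches 4 April 2044.
Since 4 April 2044 is a Monday and not a holiday, the date is unchanged.
Final deadline: 4 April 2044.

4 April 2044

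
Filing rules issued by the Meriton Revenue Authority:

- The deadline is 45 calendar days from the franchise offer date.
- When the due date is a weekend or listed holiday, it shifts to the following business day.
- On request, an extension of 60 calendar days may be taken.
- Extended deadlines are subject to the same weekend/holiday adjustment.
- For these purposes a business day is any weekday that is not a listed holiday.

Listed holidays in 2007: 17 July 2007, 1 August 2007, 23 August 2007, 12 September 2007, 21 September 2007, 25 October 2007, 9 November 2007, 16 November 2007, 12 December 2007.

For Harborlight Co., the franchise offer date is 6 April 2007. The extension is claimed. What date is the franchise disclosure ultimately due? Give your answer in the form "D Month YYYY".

20 July 2007

Trigger date 6 April 2007 + 45 calendar days = 21 May 2007.
21 May 2007 (Monday) is already a business day.
With the 60-day extension, 21 May 2007 becomes 20 July 2007.
Since 20 July 2007 is a Friday and not a holiday, the date is unchanged.
Deadline: 20 July 2007.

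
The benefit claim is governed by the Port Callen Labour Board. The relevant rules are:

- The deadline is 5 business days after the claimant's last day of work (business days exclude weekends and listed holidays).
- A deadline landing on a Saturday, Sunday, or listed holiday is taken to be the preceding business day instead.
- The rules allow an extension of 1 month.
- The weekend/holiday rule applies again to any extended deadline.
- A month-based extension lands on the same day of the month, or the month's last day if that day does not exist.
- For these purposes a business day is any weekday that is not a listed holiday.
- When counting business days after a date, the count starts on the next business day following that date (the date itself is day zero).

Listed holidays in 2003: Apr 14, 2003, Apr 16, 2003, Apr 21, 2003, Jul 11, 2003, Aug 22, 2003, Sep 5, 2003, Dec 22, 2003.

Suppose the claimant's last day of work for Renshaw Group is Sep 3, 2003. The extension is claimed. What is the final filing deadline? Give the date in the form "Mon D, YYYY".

Oct 10, 2003

5 business days after Sep 3, 2003, excluding weekends and holidays, is Sep 11, 2003.
Sep 11, 2003 is a Thursday and not a listed holiday, so it stands.
Applying the 1 month extension: 1 month after Sep 11, 2003 is Oct 11, 2003.
Oct 11, 2003 is a Saturday, so it moves to the preceding business day, Oct 10, 2003 (Friday).
So the filing is due Oct 10, 2003.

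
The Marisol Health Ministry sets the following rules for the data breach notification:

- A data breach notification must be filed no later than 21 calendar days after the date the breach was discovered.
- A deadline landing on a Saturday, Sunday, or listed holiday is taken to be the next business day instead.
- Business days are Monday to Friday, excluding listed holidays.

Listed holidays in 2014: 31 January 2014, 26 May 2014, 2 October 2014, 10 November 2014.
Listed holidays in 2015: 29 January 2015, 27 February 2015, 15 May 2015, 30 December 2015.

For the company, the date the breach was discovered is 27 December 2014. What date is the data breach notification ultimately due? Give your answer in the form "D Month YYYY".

19 January 2015

Adding 21 calendar days to 27 December 2014 gives 17 January 2015.
17 January 2015 is a Saturday, so it moves to the next business day, 19 January 2015 (Monday).
The final due date is 19 January 2015.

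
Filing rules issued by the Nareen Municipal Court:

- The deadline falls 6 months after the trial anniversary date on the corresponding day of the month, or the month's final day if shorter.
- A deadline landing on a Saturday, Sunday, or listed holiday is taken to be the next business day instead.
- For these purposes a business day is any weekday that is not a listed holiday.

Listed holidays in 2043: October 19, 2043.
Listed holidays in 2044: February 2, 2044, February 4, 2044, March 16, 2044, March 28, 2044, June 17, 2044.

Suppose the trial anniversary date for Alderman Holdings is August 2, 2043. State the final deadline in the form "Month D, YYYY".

6 months from August 2, 2043 is February 2, 2044.
February 2, 2044 is a listed holiday; the next business day is February 3, 2044 (Wednesday).
Deadline: February 3, 2044.

February 3, 2044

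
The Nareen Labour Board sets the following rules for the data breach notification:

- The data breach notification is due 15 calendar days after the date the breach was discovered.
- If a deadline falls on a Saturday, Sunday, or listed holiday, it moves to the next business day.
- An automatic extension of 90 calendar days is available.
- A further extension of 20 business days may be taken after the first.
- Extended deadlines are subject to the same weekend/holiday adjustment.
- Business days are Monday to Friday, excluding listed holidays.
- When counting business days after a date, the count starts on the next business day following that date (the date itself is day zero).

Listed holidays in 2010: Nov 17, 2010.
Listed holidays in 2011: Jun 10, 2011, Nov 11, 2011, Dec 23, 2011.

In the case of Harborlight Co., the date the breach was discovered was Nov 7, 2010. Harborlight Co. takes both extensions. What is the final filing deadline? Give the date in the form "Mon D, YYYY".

Mar 21, 2011

Adding 15 calendar days to Nov 7, 2010 gives Nov 22, 2010.
Nov 22, 2010 falls on a Monday, which is a business day, so no adjustment is needed.
Add the 90 calendar-day extension to Nov 22, 2010: Feb 20, 2011.
Feb 20, 2011 falls on a Sunday. Rolling to the next business day gives Feb 21, 2011, a Monday.
The 20-business-day extension runs from Feb 21, 2011 to Mar 21, 2011.
Mar 21, 2011 falls on a Monday, which is a business day, so no adjustment is needed.
Final deadline: Mar 21, 2011.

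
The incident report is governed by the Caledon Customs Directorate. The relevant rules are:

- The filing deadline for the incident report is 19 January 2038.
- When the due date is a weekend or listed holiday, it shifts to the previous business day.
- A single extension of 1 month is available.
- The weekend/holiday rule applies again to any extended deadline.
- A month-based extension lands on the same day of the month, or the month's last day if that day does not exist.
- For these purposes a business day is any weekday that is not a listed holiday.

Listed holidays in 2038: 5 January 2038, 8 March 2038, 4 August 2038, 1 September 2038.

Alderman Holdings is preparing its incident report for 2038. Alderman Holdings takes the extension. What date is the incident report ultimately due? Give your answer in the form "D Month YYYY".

The stated deadline is 19 January 2038.
Since 19 January 2038 is a Tuesday and not a holiday, the date is unchanged.
Add 1 month to 19 January 2038: 19 February 2038.
19 February 2038 falls on a Friday, which is a business day, so no adjustment is needed.
Deadline: 19 February 2038.

19 February 2038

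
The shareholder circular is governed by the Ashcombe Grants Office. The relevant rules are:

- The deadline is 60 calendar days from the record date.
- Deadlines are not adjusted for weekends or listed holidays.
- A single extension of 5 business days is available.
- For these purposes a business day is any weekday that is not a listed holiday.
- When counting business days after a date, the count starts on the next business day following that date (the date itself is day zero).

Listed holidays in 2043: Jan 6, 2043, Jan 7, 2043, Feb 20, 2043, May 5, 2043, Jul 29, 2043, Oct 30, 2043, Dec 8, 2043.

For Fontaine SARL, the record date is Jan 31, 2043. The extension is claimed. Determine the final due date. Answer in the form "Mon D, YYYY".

Apr 8, 2043

From Jan 31, 2043, 60 calendar days later is Apr 1, 2043.
Apr 1, 2043 is a Wednesday; no weekend or holiday adjustment applies.
Counting 5 further business days from Apr 1, 2043 reaches Apr 8, 2043.
Apr 8, 2043 falls on a Wednesday. The rules make no weekend/holiday allowance, so it remains Apr 8, 2043.
So the filing is due Apr 8, 2043.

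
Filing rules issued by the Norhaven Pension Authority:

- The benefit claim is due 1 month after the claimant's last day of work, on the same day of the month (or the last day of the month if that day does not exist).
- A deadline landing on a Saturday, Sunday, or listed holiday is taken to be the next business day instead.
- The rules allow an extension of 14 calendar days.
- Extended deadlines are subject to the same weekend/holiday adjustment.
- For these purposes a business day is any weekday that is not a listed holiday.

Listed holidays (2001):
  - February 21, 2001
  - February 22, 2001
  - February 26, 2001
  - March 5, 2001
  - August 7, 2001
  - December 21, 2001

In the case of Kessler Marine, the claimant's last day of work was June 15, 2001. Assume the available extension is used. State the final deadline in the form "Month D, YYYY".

1 month after June 15, 2001, on the same day of the month, is July 15, 2001.
July 15, 2001 is a Sunday; the next business day is July 16, 2001 (Monday).
With the 14-day extension, July 16, 2001 becomes July 30, 2001.
July 30, 2001 is a Monday and not a listed holiday, so it stands.
Final deadline: July 30, 2001.

July 30, 2001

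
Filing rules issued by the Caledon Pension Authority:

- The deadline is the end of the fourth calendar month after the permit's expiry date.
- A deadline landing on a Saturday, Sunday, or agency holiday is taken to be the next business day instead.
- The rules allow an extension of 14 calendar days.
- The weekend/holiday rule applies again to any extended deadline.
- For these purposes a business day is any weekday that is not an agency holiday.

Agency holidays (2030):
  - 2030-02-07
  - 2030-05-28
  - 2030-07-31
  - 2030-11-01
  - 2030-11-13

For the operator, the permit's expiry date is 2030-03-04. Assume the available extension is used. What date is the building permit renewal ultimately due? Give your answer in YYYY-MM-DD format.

4 months after 2030-03-04 is July 2030; that month ends on 2030-07-31.
Because 2030-07-31 is a listed holiday, the deadline becomes 2030-08-01 (Thursday).
Applying the 14-calendar-day extension: 2030-08-01 + 14 days = 2030-08-15.
Since 2030-08-15 is a Thursday and not a holiday, the date is unchanged.
Final deadline: 2030-08-15.

2030-08-15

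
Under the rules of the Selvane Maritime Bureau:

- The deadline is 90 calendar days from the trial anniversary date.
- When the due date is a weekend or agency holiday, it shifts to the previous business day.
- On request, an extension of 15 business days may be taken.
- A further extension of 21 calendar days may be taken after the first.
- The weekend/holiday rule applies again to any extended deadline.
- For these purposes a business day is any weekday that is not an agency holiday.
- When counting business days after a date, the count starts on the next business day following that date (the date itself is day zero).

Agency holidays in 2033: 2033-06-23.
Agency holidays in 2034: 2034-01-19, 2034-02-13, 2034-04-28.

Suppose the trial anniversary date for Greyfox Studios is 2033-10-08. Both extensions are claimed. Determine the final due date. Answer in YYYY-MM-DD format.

From 2033-10-08, 90 calendar days later is 2034-01-06.
Since 2034-01-06 is a Friday and not a holiday, the date is unchanged.
Counting 15 further business days from 2034-01-06 reaches 2034-01-30.
2034-01-30 (Monday) is already a business day.
With the 21-day extension, 2034-01-30 becomes 2034-02-20.
2034-02-20 is a Monday and not a listed holiday, so it stands.
Deadline: 2034-02-20.

2034-02-20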